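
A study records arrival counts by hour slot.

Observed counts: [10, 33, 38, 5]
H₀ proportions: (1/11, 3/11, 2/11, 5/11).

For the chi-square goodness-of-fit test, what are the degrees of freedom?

df = k − 1 = 4 − 1 = 3

degrees of freedom = 3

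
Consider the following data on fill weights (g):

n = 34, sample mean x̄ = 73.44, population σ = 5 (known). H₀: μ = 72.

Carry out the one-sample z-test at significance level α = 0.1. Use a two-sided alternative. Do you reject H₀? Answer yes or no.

SE = σ/√n = 5/√34 = 0.8575
z = (x̄−μ₀)/SE = (73.44−72)/0.8575 = 1.6793
p-value (two-sided) = 0.09309
At α=0.1: p < α → reject H₀

reject H₀: yes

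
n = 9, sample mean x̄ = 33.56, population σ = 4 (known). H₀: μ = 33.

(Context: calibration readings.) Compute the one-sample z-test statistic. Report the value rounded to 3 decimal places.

SE = σ/√n = 4/√9 = 1.3333
z = (x̄−μ₀)/SE = (33.56−33)/1.3333 = 0.4200

test statistic = 0.420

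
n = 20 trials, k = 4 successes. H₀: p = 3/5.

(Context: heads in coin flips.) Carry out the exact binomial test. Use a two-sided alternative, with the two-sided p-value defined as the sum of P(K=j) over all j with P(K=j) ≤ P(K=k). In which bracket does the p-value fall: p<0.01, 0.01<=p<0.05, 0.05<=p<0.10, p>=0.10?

p-value bracket: p<0.01

Exact binomial: n=20, k=4, p₀=3/5=0.6000
P(X=j) = C(n,j)·p₀^j·(1−p₀)^(n−j); p = Σ P(X=j) over j with P(X=j) ≤ P(X=4)
p-value (two-sided) = 0.00035
→ bracket: p<0.01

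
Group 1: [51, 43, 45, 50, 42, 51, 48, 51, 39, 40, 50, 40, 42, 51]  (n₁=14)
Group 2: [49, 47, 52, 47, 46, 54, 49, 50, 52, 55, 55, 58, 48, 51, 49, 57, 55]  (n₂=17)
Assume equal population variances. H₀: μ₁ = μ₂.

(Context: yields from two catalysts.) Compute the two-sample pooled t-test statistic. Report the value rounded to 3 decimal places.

x̄₁=45.929, s₁=4.795, n₁=14
x̄₂=51.412, s₂=3.709, n₂=17
s_p² = [13·4.795² + 16·3.709²]/29 = 17.8981
SE = √(s_p²·(1/14+1/17)) = 1.5269
t = (45.929−51.412)/1.5269 = -3.5912
df = 29

test statistic = -3.591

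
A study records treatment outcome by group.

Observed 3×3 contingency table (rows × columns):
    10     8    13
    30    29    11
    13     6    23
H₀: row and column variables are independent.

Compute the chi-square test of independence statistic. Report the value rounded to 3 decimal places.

test statistic = 21.089

Row totals [31, 70, 42], col totals [53, 43, 47], n=143
χ² = (10−11.49)²/11.49 + (8−9.32)²/9.32 + (13−10.19)²/10.19 + (30−25.94)²/25.94 + (29−21.05)²/21.05 + (11−23.01)²/23.01 + (13−15.57)²/15.57 + (6−12.63)²/12.63 + (23−13.80)²/13.80 = 21.0888
df = 4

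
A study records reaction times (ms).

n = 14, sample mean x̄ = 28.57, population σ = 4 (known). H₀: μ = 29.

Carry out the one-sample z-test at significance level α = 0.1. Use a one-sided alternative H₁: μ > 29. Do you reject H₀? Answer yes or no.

SE = σ/√n = 4/√14 = 1.0690
z = (x̄−μ₀)/SE = (28.57−29)/1.0690 = -0.4022
p-value (one-sided, H₁ greater) = 0.65624
At α=0.1: p ≥ α → fail to reject H₀

reject H₀: no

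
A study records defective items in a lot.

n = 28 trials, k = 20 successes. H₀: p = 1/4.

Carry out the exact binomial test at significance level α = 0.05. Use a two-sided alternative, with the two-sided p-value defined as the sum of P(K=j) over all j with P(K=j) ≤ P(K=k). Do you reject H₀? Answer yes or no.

Exact binomial: n=28, k=20, p₀=1/4=0.2500
P(X=j) = C(n,j)·p₀^j·(1−p₀)^(n−j); p = Σ P(X=j) over j with P(X=j) ≤ P(X=20)
p-value (two-sided) = 0.00000
At α=0.05: p < α → reject H₀

reject H₀: yes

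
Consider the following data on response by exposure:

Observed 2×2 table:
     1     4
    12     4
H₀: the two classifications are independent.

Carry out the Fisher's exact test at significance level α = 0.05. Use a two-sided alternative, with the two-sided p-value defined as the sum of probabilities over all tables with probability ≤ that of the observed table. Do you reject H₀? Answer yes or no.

Margins: r₁=5, r₂=16, c₁=13, c₂=8, n=21
p_obs = C(5,1)·C(16,12)/C(21,13); sum pmf over tables with pmf ≤ p_obs
p-value (two-sided) = 0.04747
At α=0.05: p < α → reject H₀

reject H₀: yes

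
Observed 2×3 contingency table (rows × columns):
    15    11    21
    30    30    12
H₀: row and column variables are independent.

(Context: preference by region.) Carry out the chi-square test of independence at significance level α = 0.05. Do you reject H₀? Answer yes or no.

Row totals [47, 72], col totals [45, 41, 33], n=119
χ² = (15−17.77)²/17.77 + (11−16.19)²/16.19 + (21−13.03)²/13.03 + (30−27.23)²/27.23 + (30−24.81)²/24.81 + (12−19.97)²/19.97 = 11.5156
df = 2
p-value (upper-tail) = 0.00316
At α=0.05: p < α → reject H₀

reject H₀: yes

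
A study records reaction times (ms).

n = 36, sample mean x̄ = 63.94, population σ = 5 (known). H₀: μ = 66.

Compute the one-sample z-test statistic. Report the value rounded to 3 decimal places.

SE = σ/√n = 5/√36 = 0.8333
z = (x̄−μ₀)/SE = (63.94−66)/0.8333 = -2.4720

test statistic = -2.472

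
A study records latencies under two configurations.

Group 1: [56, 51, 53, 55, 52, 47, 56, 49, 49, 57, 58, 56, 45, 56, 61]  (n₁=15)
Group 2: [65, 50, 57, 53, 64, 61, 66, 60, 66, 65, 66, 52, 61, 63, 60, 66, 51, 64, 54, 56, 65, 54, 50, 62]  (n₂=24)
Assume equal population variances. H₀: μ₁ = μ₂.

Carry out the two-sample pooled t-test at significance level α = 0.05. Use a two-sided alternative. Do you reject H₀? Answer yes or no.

reject H₀: yes

x̄₁=53.400, s₁=4.469, n₁=15
x̄₂=59.625, s₂=5.724, n₂=24
s_p² = [14·4.469² + 23·5.724²]/37 = 27.9250
SE = √(s_p²·(1/15+1/24)) = 1.7393
t = (53.400−59.625)/1.7393 = -3.5790
df = 37
p-value (two-sided) = 0.00099
At α=0.05: p < α → reject H₀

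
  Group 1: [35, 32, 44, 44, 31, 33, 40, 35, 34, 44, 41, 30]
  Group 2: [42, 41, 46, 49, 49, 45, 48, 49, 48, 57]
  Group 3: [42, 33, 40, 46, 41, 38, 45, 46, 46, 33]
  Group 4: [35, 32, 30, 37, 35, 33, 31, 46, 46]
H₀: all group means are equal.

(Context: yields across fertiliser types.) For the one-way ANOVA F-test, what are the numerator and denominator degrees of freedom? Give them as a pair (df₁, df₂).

k = 4 groups, N = 41 total
df = (k−1, N−k) = (4−1, 41−4) = (3, 37)

degrees of freedom = [3, 37]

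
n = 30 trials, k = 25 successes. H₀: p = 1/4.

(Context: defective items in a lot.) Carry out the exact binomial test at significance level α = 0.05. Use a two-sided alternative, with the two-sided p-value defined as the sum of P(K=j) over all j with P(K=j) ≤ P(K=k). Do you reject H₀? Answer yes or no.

reject H₀: yes

Exact binomial: n=30, k=25, p₀=1/4=0.2500
P(X=j) = C(n,j)·p₀^j·(1−p₀)^(n−j); p = Σ P(X=j) over j with P(X=j) ≤ P(X=25)
p-value (two-sided) = 0.00000
At α=0.05: p < α → reject H₀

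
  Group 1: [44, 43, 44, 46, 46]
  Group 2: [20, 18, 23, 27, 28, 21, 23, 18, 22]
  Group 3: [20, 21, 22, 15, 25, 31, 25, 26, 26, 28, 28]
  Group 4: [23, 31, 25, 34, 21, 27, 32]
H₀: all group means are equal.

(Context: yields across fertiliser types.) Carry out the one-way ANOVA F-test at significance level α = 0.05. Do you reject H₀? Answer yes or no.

reject H₀: yes

Group means [44.60, 22.22, 24.27, 27.57], grand mean 27.594
SSB = Σnᵢ(x̄ᵢ−x̄)² = 1827.067; SSW = ΣΣ(x−x̄ᵢ)² = 450.652
MSB = 1827.067/3 = 609.0224; MSW = 450.652/28 = 16.0947
F = MSB/MSW = 37.8399
df = (3, 28)
p-value (upper-tail) = 0.00000
At α=0.05: p < α → reject H₀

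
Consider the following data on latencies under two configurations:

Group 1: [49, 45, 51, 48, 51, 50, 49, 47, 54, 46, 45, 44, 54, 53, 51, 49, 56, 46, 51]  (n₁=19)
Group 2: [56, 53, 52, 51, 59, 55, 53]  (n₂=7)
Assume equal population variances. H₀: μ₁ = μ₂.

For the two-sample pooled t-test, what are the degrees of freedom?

df = n₁ + n₂ − 2 = 19 + 7 − 2 = 24

degrees of freedom = 24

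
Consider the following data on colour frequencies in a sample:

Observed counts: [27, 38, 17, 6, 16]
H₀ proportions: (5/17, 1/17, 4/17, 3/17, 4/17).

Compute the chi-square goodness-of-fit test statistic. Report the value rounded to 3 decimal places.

test statistic = 180.104

n = 104; E_i = n·p_i = [30.59, 6.12, 24.47, 18.35, 24.47]
χ² = (27−30.59)²/30.59 + (38−6.12)²/6.12 + (17−24.47)²/24.47 + (6−18.35)²/18.35 + (16−24.47)²/24.47 = 180.1043
df = 4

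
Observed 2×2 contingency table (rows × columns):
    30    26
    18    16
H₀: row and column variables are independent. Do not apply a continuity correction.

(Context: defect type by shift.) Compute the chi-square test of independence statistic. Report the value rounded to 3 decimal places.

Row totals [56, 34], col totals [48, 42], n=90
χ² = (30−29.87)²/29.87 + (26−26.13)²/26.13 + (18−18.13)²/18.13 + (16−15.87)²/15.87 = 0.0034
df = 1

test statistic = 0.003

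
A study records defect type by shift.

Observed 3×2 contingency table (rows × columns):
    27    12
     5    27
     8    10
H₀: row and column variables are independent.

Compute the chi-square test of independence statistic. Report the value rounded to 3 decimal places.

Row totals [39, 32, 18], col totals [40, 49], n=89
χ² = (27−17.53)²/17.53 + (12−21.47)²/21.47 + (5−14.38)²/14.38 + (27−17.62)²/17.62 + (8−8.09)²/8.09 + (10−9.91)²/9.91 = 20.4151
df = 2

test statistic = 20.415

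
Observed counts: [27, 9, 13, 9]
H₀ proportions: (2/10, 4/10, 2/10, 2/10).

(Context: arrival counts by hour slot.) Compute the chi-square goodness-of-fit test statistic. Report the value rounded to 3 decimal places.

n = 58; E_i = n·p_i = [11.60, 23.20, 11.60, 11.60]
χ² = (27−11.60)²/11.60 + (9−23.20)²/23.20 + (13−11.60)²/11.60 + (9−11.60)²/11.60 = 29.8879
df = 3

test statistic = 29.888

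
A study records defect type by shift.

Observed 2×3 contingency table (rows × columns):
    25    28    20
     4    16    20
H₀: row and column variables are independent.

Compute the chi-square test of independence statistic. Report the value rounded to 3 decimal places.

test statistic = 9.667

Row totals [73, 40], col totals [29, 44, 40], n=113
χ² = (25−18.73)²/18.73 + (28−28.42)²/28.42 + (20−25.84)²/25.84 + (4−10.27)²/10.27 + (16−15.58)²/15.58 + (20−14.16)²/14.16 = 9.6669
df = 2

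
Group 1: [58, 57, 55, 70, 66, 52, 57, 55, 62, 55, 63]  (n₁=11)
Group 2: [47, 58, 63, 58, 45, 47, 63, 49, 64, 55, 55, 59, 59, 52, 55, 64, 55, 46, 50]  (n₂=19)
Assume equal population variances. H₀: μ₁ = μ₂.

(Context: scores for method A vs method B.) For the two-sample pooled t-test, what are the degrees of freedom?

df = n₁ + n₂ − 2 = 11 + 19 − 2 = 28

degrees of freedom = 28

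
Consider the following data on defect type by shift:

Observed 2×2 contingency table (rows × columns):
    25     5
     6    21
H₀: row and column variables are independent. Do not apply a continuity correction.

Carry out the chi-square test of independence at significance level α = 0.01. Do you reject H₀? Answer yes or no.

reject H₀: yes

Row totals [30, 27], col totals [31, 26], n=57
χ² = (25−16.32)²/16.32 + (5−13.68)²/13.68 + (6−14.68)²/14.68 + (21−12.32)²/12.32 = 21.3927
df = 1
p-value (upper-tail) = 0.00000
At α=0.01: p < α → reject H₀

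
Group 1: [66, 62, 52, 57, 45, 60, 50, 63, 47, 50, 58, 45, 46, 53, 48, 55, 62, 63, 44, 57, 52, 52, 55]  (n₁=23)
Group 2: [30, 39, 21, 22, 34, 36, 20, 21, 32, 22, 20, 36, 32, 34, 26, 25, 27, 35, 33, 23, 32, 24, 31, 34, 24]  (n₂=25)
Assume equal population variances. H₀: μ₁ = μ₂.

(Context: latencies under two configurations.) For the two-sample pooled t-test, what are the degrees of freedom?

df = n₁ + n₂ − 2 = 23 + 25 − 2 = 46

degrees of freedom = 46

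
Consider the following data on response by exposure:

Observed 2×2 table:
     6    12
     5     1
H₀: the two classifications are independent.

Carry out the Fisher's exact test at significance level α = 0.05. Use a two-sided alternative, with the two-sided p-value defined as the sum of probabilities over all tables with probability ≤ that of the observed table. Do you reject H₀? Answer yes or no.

Margins: r₁=18, r₂=6, c₁=11, c₂=13, n=24
p_obs = C(18,6)·C(6,5)/C(24,11); sum pmf over tables with pmf ≤ p_obs
p-value (two-sided) = 0.06080
At α=0.05: p ≥ α → fail to reject H₀

reject H₀: no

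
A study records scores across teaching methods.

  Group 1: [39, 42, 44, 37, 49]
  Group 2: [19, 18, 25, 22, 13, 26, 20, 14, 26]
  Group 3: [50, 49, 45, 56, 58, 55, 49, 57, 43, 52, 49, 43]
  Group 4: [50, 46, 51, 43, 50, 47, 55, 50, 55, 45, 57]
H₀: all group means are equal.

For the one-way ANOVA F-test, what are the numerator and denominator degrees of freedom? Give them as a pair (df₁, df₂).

degrees of freedom = [3, 33]

k = 4 groups, N = 37 total
df = (k−1, N−k) = (4−1, 37−4) = (3, 33)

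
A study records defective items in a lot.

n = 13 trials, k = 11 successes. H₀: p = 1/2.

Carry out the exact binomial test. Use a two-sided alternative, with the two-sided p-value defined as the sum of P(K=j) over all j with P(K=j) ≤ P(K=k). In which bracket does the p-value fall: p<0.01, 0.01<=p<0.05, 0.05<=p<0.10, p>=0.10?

p-value bracket: 0.01<=p<0.05

Exact binomial: n=13, k=11, p₀=1/2=0.5000
P(X=j) = C(n,j)·p₀^j·(1−p₀)^(n−j); p = Σ P(X=j) over j with P(X=j) ≤ P(X=11)
p-value (two-sided) = 0.02246
→ bracket: 0.01<=p<0.05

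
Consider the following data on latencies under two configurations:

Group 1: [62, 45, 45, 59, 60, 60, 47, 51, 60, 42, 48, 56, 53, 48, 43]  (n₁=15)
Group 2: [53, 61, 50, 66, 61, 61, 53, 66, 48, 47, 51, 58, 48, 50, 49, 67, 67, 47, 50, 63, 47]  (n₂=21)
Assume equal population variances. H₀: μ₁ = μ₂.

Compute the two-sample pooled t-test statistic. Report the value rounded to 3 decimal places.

x̄₁=51.933, s₁=7.045, n₁=15
x̄₂=55.381, s₂=7.526, n₂=21
s_p² = [14·7.045² + 20·7.526²]/34 = 53.7613
SE = √(s_p²·(1/15+1/21)) = 2.4787
t = (51.933−55.381)/2.4787 = -1.3909
df = 34

test statistic = -1.391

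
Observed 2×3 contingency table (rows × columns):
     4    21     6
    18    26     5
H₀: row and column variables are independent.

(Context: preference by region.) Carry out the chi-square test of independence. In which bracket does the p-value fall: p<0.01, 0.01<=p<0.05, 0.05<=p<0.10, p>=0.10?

p-value bracket: 0.05<=p<0.10

Row totals [31, 49], col totals [22, 47, 11], n=80
χ² = (4−8.53)²/8.53 + (21−18.21)²/18.21 + (6−4.26)²/4.26 + (18−13.47)²/13.47 + (26−28.79)²/28.79 + (5−6.74)²/6.74 = 5.7742
df = 2
p-value (upper-tail) = 0.05574
→ bracket: 0.05<=p<0.10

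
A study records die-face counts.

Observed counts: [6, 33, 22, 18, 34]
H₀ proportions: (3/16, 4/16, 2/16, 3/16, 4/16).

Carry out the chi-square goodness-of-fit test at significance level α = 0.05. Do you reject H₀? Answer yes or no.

reject H₀: yes

n = 113; E_i = n·p_i = [21.19, 28.25, 14.12, 21.19, 28.25]
χ² = (6−21.19)²/21.19 + (33−28.25)²/28.25 + (22−14.12)²/14.12 + (18−21.19)²/21.19 + (34−28.25)²/28.25 = 17.7257
df = 4
p-value (upper-tail) = 0.00140
At α=0.05: p < α → reject H₀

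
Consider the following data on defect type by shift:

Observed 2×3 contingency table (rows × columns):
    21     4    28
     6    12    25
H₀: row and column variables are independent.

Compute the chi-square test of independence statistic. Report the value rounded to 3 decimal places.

test statistic = 11.587

Row totals [53, 43], col totals [27, 16, 53], n=96
χ² = (21−14.91)²/14.91 + (4−8.83)²/8.83 + (28−29.26)²/29.26 + (6−12.09)²/12.09 + (12−7.17)²/7.17 + (25−23.74)²/23.74 = 11.5872
df = 2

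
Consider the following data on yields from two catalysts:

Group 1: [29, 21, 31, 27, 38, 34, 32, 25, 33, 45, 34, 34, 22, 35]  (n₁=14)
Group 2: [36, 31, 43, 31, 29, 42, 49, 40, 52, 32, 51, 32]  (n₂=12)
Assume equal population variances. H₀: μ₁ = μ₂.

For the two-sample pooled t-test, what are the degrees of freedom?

df = n₁ + n₂ − 2 = 14 + 12 − 2 = 24

degrees of freedom = 24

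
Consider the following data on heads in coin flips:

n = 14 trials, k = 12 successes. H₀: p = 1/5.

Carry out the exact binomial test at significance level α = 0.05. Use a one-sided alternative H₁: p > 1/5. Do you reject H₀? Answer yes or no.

reject H₀: yes

Exact binomial: n=14, k=12, p₀=1/5=0.2000
P(X≥12) from Σ C(n,i)·p₀^i·(1−p₀)^(n−i)
p-value (one-sided, H₁ greater) = 0.00000
At α=0.05: p < α → reject H₀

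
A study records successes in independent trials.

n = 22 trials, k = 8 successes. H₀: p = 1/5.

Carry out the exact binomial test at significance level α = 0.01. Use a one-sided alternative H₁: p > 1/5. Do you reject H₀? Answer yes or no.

reject H₀: no

Exact binomial: n=22, k=8, p₀=1/5=0.2000
P(X≥8) from Σ C(n,i)·p₀^i·(1−p₀)^(n−i)
p-value (one-sided, H₁ greater) = 0.05614
At α=0.01: p ≥ α → fail to reject H₀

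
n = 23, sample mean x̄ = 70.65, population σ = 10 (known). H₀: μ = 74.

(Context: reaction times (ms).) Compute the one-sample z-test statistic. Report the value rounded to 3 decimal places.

SE = σ/√n = 10/√23 = 2.0851
z = (x̄−μ₀)/SE = (70.65−74)/2.0851 = -1.6066

test statistic = -1.607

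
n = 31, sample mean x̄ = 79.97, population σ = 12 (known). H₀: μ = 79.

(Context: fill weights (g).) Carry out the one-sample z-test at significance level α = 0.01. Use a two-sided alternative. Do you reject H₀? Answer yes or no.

reject H₀: no

SE = σ/√n = 12/√31 = 2.1553
z = (x̄−μ₀)/SE = (79.97−79)/2.1553 = 0.4501
p-value (two-sided) = 0.65267
At α=0.01: p ≥ α → fail to reject H₀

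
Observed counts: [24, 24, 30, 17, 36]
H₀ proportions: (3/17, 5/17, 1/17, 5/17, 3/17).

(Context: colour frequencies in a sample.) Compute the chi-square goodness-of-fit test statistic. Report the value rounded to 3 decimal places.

test statistic = 89.221

n = 131; E_i = n·p_i = [23.12, 38.53, 7.71, 38.53, 23.12]
χ² = (24−23.12)²/23.12 + (24−38.53)²/38.53 + (30−7.71)²/7.71 + (17−38.53)²/38.53 + (36−23.12)²/23.12 = 89.2214
df = 4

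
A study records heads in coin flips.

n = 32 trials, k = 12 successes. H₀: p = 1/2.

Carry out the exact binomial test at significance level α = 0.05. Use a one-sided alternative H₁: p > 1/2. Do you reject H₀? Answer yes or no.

reject H₀: no

Exact binomial: n=32, k=12, p₀=1/2=0.5000
P(X≥12) from Σ C(n,i)·p₀^i·(1−p₀)^(n−i)
p-value (one-sided, H₁ greater) = 0.94491
At α=0.05: p ≥ α → fail to reject H₀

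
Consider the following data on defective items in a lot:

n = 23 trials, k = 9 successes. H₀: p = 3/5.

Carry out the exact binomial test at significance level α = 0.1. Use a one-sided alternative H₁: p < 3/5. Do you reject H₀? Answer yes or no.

Exact binomial: n=23, k=9, p₀=3/5=0.6000
P(X≤9) from Σ C(n,i)·p₀^i·(1−p₀)^(n−i)
p-value (one-sided, H₁ less) = 0.03492
At α=0.1: p < α → reject H₀

reject H₀: yes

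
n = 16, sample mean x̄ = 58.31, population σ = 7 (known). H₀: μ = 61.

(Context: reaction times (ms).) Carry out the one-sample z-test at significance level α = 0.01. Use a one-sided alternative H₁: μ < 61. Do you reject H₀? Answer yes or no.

reject H₀: no

SE = σ/√n = 7/√16 = 1.7500
z = (x̄−μ₀)/SE = (58.31−61)/1.7500 = -1.5371
p-value (one-sided, H₁ less) = 0.06213
At α=0.01: p ≥ α → fail to reject H₀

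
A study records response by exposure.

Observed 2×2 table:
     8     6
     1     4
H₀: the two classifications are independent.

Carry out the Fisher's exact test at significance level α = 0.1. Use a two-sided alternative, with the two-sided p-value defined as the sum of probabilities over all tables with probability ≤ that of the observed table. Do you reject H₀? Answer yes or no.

Margins: r₁=14, r₂=5, c₁=9, c₂=10, n=19
p_obs = C(14,8)·C(5,1)/C(19,9); sum pmf over tables with pmf ≤ p_obs
p-value (two-sided) = 0.30341
At α=0.1: p ≥ α → fail to reject H₀

reject H₀: no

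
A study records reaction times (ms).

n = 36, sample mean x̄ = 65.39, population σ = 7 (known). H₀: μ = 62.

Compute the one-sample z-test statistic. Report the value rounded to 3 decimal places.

test statistic = 2.906

SE = σ/√n = 7/√36 = 1.1667
z = (x̄−μ₀)/SE = (65.39−62)/1.1667 = 2.9057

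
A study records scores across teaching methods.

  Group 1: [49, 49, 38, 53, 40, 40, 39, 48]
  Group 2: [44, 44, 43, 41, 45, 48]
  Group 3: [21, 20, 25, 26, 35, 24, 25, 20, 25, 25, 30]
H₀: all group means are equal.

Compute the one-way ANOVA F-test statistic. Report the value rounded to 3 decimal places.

Group means [44.50, 44.17, 25.09], grand mean 35.880
SSB = Σnᵢ(x̄ᵢ−x̄)² = 2286.898; SSW = ΣΣ(x−x̄ᵢ)² = 457.742
MSB = 2286.898/2 = 1143.4488; MSW = 457.742/22 = 20.8065
F = MSB/MSW = 54.9564
df = (2, 22)

test statistic = 54.956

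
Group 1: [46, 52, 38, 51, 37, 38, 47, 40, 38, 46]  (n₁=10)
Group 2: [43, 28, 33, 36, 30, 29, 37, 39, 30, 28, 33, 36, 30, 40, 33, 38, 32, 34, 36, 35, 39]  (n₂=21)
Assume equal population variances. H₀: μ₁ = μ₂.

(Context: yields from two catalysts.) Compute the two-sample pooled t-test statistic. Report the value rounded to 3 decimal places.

test statistic = 4.967

x̄₁=43.300, s₁=5.755, n₁=10
x̄₂=34.238, s₂=4.218, n₂=21
s_p² = [9·5.755² + 20·4.218²]/29 = 22.5486
SE = √(s_p²·(1/10+1/21)) = 1.8244
t = (43.300−34.238)/1.8244 = 4.9669
df = 29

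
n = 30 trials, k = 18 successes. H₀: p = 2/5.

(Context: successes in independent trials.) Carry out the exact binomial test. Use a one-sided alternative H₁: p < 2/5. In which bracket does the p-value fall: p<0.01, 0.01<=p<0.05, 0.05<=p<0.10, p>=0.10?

Exact binomial: n=30, k=18, p₀=2/5=0.4000
P(X≤18) from Σ C(n,i)·p₀^i·(1−p₀)^(n−i)
p-value (one-sided, H₁ less) = 0.99170
→ bracket: p>=0.10

p-value bracket: p>=0.10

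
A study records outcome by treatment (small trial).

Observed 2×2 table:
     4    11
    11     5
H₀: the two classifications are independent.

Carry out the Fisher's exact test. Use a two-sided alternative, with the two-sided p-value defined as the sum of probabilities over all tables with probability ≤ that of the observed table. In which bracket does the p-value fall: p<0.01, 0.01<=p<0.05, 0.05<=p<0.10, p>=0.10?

p-value bracket: 0.01<=p<0.05

Margins: r₁=15, r₂=16, c₁=15, c₂=16, n=31
p_obs = C(15,4)·C(16,11)/C(31,15); sum pmf over tables with pmf ≤ p_obs
p-value (two-sided) = 0.03195
→ bracket: 0.01<=p<0.05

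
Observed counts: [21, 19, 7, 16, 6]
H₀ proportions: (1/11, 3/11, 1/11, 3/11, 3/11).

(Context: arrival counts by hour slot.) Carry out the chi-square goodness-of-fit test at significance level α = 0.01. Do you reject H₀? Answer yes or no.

reject H₀: yes

n = 69; E_i = n·p_i = [6.27, 18.82, 6.27, 18.82, 18.82]
χ² = (21−6.27)²/6.27 + (19−18.82)²/18.82 + (7−6.27)²/6.27 + (16−18.82)²/18.82 + (6−18.82)²/18.82 = 43.8164
df = 4
p-value (upper-tail) = 0.00000
At α=0.01: p < α → reject H₀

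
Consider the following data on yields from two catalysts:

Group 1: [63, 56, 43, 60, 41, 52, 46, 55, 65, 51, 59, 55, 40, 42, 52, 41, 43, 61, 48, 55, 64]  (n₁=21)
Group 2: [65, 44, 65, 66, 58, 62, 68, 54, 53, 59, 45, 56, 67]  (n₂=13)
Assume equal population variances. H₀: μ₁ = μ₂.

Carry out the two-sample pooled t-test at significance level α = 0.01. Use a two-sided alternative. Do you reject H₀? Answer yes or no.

reject H₀: no

x̄₁=52.000, s₁=8.283, n₁=21
x̄₂=58.615, s₂=7.985, n₂=13
s_p² = [20·8.283² + 12·7.985²]/32 = 66.7837
SE = √(s_p²·(1/21+1/13)) = 2.8840
t = (52.000−58.615)/2.8840 = -2.2938
df = 32
p-value (two-sided) = 0.02851
At α=0.01: p ≥ α → fail to reject H₀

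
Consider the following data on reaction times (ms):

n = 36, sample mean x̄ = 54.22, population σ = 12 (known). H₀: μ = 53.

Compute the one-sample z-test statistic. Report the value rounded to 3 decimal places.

test statistic = 0.610

SE = σ/√n = 12/√36 = 2.0000
z = (x̄−μ₀)/SE = (54.22−53)/2.0000 = 0.6100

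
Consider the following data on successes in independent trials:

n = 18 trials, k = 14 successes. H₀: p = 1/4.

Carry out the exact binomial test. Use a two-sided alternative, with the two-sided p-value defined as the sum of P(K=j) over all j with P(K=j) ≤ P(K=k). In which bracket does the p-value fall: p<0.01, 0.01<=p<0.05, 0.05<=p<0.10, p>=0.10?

p-value bracket: p<0.01

Exact binomial: n=18, k=14, p₀=1/4=0.2500
P(X=j) = C(n,j)·p₀^j·(1−p₀)^(n−j); p = Σ P(X=j) over j with P(X=j) ≤ P(X=14)
p-value (two-sided) = 0.00000
→ bracket: p<0.01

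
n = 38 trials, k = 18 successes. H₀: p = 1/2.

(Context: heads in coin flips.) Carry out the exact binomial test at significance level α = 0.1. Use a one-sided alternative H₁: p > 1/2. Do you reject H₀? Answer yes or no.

Exact binomial: n=38, k=18, p₀=1/2=0.5000
P(X≥18) from Σ C(n,i)·p₀^i·(1−p₀)^(n−i)
p-value (one-sided, H₁ greater) = 0.68645
At α=0.1: p ≥ α → fail to reject H₀

reject H₀: no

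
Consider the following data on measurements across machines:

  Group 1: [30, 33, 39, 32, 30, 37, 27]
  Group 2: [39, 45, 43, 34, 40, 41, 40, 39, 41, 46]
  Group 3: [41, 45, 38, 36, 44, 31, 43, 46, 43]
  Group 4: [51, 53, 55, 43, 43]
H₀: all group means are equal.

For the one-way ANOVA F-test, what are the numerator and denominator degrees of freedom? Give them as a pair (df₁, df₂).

k = 4 groups, N = 31 total
df = (k−1, N−k) = (4−1, 31−4) = (3, 27)

degrees of freedom = [3, 27]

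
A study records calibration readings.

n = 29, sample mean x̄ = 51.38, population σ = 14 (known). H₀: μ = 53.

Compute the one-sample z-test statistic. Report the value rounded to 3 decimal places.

SE = σ/√n = 14/√29 = 2.5997
z = (x̄−μ₀)/SE = (51.38−53)/2.5997 = -0.6231

test statistic = -0.623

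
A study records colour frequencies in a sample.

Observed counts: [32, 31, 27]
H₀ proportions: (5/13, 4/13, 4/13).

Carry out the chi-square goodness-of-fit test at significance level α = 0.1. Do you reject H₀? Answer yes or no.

n = 90; E_i = n·p_i = [34.62, 27.69, 27.69]
χ² = (32−34.62)²/34.62 + (31−27.69)²/27.69 + (27−27.69)²/27.69 = 0.6100
df = 2
p-value (upper-tail) = 0.73712
At α=0.1: p ≥ α → fail to reject H₀

reject H₀: no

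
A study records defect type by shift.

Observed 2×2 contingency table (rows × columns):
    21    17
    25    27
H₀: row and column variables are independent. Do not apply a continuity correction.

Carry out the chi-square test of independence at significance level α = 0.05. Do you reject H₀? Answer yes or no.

reject H₀: no

Row totals [38, 52], col totals [46, 44], n=90
χ² = (21−19.42)²/19.42 + (17−18.58)²/18.58 + (25−26.58)²/26.58 + (27−25.42)²/25.42 = 0.4538
df = 1
p-value (upper-tail) = 0.50056
At α=0.05: p ≥ α → fail to reject H₀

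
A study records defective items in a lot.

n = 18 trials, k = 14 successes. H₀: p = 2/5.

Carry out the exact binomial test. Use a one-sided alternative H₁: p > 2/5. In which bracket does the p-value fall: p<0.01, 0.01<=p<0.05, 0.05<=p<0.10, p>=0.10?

p-value bracket: p<0.01

Exact binomial: n=18, k=14, p₀=2/5=0.4000
P(X≥14) from Σ C(n,i)·p₀^i·(1−p₀)^(n−i)
p-value (one-sided, H₁ greater) = 0.00128
→ bracket: p<0.01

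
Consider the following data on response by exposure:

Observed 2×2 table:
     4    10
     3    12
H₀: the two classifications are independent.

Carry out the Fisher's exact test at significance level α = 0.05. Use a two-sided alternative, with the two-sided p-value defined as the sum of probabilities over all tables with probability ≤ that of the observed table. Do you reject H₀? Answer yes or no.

reject H₀: no

Margins: r₁=14, r₂=15, c₁=7, c₂=22, n=29
p_obs = C(14,4)·C(15,3)/C(29,7); sum pmf over tables with pmf ≤ p_obs
p-value (two-sided) = 0.68166
At α=0.05: p ≥ α → fail to reject H₀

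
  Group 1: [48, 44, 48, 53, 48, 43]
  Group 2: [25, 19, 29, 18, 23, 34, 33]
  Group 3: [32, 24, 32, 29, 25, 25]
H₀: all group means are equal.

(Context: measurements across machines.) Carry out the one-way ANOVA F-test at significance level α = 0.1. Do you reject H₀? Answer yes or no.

Group means [47.33, 25.86, 27.83], grand mean 33.263
SSB = Σnᵢ(x̄ᵢ−x̄)² = 1748.660; SSW = ΣΣ(x−x̄ᵢ)² = 375.024
MSB = 1748.660/2 = 874.3302; MSW = 375.024/16 = 23.4390
F = MSB/MSW = 37.3024
df = (2, 16)
p-value (upper-tail) = 0.00000
At α=0.1: p < α → reject H₀

reject H₀: yes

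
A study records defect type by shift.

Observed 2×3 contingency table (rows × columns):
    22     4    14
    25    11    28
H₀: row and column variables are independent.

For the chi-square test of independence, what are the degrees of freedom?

df = (r−1)(c−1) = (2−1)·(3−1) = 2

degrees of freedom = 2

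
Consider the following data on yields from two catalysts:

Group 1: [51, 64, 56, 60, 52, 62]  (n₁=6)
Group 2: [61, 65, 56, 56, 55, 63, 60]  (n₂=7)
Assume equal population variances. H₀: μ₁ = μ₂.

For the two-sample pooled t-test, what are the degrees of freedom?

degrees of freedom = 11

df = n₁ + n₂ − 2 = 6 + 7 − 2 = 11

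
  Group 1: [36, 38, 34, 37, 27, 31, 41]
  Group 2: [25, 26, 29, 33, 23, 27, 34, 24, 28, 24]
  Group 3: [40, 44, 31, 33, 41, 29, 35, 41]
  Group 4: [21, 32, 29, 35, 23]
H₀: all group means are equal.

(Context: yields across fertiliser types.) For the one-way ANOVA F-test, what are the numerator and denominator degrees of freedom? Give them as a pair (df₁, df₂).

k = 4 groups, N = 30 total
df = (k−1, N−k) = (4−1, 30−4) = (3, 26)

degrees of freedom = [3, 26]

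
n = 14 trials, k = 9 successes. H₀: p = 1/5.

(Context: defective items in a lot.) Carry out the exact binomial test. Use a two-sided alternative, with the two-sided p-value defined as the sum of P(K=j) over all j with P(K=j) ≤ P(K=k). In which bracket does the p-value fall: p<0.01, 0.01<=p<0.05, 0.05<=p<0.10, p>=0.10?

p-value bracket: p<0.01

Exact binomial: n=14, k=9, p₀=1/5=0.2000
P(X=j) = C(n,j)·p₀^j·(1−p₀)^(n−j); p = Σ P(X=j) over j with P(X=j) ≤ P(X=9)
p-value (two-sided) = 0.00038
→ bracket: p<0.01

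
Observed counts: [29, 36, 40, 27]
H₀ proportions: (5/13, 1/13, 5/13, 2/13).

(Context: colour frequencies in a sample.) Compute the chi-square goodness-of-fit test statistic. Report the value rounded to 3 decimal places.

test statistic = 79.614

n = 132; E_i = n·p_i = [50.77, 10.15, 50.77, 20.31]
χ² = (29−50.77)²/50.77 + (36−10.15)²/10.15 + (40−50.77)²/50.77 + (27−20.31)²/20.31 = 79.6144
df = 3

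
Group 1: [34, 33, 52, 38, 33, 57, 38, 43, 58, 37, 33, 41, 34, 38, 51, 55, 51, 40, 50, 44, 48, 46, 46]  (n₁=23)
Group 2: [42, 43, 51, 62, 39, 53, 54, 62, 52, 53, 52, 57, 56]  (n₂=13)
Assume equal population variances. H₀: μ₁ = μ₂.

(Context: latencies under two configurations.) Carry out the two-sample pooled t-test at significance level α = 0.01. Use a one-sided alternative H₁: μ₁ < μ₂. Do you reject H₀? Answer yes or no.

reject H₀: yes

x̄₁=43.478, s₁=8.112, n₁=23
x̄₂=52.000, s₂=7.059, n₂=13
s_p² = [22·8.112² + 12·7.059²]/34 = 60.1688
SE = √(s_p²·(1/23+1/13)) = 2.6915
t = (43.478−52.000)/2.6915 = -3.1661
df = 34
p-value (one-sided, H₁ less) = 0.00163
At α=0.01: p < α → reject H₀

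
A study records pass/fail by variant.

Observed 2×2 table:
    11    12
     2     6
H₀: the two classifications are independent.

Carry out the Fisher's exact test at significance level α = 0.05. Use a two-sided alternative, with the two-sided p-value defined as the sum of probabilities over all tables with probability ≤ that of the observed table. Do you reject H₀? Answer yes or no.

reject H₀: no

Margins: r₁=23, r₂=8, c₁=13, c₂=18, n=31
p_obs = C(23,11)·C(8,2)/C(31,13); sum pmf over tables with pmf ≤ p_obs
p-value (two-sided) = 0.41203
At α=0.05: p ≥ α → fail to reject H₀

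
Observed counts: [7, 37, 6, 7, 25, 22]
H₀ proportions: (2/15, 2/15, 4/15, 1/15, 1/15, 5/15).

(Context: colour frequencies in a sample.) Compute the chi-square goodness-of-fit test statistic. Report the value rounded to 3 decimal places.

n = 104; E_i = n·p_i = [13.87, 13.87, 27.73, 6.93, 6.93, 34.67]
χ² = (7−13.87)²/13.87 + (37−13.87)²/13.87 + (6−27.73)²/27.73 + (7−6.93)²/6.93 + (25−6.93)²/6.93 + (22−34.67)²/34.67 = 110.7308
df = 5

test statistic = 110.731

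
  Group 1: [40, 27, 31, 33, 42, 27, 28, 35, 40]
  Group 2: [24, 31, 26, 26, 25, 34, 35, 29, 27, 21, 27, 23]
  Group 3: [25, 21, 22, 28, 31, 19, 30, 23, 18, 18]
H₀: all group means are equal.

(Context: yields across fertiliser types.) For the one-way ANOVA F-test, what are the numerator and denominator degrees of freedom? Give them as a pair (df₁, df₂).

k = 3 groups, N = 31 total
df = (k−1, N−k) = (3−1, 31−3) = (2, 28)

degrees of freedom = [2, 28]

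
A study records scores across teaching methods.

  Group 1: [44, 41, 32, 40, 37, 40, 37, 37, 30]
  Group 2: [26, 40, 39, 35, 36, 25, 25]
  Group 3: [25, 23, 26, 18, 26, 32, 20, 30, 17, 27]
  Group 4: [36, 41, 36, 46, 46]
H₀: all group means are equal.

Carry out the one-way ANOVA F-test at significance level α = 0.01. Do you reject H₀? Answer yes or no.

Group means [37.56, 32.29, 24.40, 41.00], grand mean 32.677
SSB = Σnᵢ(x̄ᵢ−x̄)² = 1246.723; SSW = ΣΣ(x−x̄ᵢ)² = 744.051
MSB = 1246.723/3 = 415.5745; MSW = 744.051/27 = 27.5574
F = MSB/MSW = 15.0803
df = (3, 27)
p-value (upper-tail) = 0.00001
At α=0.01: p < α → reject H₀

reject H₀: yes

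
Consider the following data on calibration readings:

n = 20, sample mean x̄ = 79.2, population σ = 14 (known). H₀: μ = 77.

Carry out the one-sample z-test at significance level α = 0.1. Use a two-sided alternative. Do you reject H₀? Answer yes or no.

SE = σ/√n = 14/√20 = 3.1305
z = (x̄−μ₀)/SE = (79.2−77)/3.1305 = 0.7028
p-value (two-sided) = 0.48220
At α=0.1: p ≥ α → fail to reject H₀

reject H₀: no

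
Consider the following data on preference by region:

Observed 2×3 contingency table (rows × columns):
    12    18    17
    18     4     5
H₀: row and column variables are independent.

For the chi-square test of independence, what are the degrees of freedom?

df = (r−1)(c−1) = (2−1)·(3−1) = 2

degrees of freedom = 2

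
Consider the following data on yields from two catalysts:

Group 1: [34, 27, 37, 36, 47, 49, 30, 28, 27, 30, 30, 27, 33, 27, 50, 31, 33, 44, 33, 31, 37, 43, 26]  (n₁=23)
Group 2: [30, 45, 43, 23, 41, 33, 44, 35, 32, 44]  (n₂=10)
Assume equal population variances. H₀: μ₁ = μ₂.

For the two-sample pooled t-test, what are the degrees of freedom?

df = n₁ + n₂ − 2 = 23 + 10 − 2 = 31

degrees of freedom = 31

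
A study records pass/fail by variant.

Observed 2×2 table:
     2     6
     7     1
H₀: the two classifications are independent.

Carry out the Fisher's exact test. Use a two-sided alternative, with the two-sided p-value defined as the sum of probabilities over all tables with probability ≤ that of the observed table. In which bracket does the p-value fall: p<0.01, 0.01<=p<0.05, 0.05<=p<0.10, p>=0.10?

p-value bracket: 0.01<=p<0.05

Margins: r₁=8, r₂=8, c₁=9, c₂=7, n=16
p_obs = C(8,2)·C(8,7)/C(16,9); sum pmf over tables with pmf ≤ p_obs
p-value (two-sided) = 0.04056
→ bracket: 0.01<=p<0.05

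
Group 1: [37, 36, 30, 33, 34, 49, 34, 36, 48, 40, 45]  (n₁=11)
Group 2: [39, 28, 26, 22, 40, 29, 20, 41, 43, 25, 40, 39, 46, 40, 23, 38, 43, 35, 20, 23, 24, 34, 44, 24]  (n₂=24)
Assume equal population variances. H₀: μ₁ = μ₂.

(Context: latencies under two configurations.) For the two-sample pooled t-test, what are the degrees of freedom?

degrees of freedom = 33

df = n₁ + n₂ − 2 = 11 + 24 − 2 = 33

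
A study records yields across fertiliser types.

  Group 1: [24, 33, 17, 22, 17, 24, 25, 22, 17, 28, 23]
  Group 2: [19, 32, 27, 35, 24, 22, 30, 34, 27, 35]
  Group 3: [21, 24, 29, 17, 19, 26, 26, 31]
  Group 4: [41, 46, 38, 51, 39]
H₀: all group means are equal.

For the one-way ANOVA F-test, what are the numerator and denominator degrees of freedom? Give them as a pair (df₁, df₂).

k = 4 groups, N = 34 total
df = (k−1, N−k) = (4−1, 34−4) = (3, 30)

degrees of freedom = [3, 30]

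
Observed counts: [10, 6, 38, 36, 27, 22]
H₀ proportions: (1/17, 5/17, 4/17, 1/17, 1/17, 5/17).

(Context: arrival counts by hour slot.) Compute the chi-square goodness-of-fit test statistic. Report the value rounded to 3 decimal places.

n = 139; E_i = n·p_i = [8.18, 40.88, 32.71, 8.18, 8.18, 40.88]
χ² = (10−8.18)²/8.18 + (6−40.88)²/40.88 + (38−32.71)²/32.71 + (36−8.18)²/8.18 + (27−8.18)²/8.18 + (22−40.88)²/40.88 = 177.7626
df = 5

test statistic = 177.763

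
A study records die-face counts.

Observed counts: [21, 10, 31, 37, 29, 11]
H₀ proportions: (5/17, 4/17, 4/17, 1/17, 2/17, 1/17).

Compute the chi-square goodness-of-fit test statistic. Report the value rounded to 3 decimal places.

test statistic = 137.886

n = 139; E_i = n·p_i = [40.88, 32.71, 32.71, 8.18, 16.35, 8.18]
χ² = (21−40.88)²/40.88 + (10−32.71)²/32.71 + (31−32.71)²/32.71 + (37−8.18)²/8.18 + (29−16.35)²/16.35 + (11−8.18)²/8.18 = 137.8860
df = 5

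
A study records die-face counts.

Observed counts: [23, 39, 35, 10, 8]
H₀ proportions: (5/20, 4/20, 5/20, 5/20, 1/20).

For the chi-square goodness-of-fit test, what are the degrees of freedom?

degrees of freedom = 4

df = k − 1 = 5 − 1 = 4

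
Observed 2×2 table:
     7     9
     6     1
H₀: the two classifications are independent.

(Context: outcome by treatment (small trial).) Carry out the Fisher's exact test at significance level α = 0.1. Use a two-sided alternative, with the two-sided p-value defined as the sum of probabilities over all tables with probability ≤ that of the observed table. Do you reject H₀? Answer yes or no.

Margins: r₁=16, r₂=7, c₁=13, c₂=10, n=23
p_obs = C(16,7)·C(7,6)/C(23,13); sum pmf over tables with pmf ≤ p_obs
p-value (two-sided) = 0.08862
At α=0.1: p < α → reject H₀

reject H₀: yes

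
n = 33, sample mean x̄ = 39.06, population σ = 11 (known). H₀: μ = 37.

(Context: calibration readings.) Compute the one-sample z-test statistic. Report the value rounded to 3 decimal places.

test statistic = 1.076

SE = σ/√n = 11/√33 = 1.9149
z = (x̄−μ₀)/SE = (39.06−37)/1.9149 = 1.0758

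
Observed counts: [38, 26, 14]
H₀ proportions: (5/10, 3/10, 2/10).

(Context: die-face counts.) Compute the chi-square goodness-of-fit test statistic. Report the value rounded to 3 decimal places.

test statistic = 0.479

n = 78; E_i = n·p_i = [39.00, 23.40, 15.60]
χ² = (38−39.00)²/39.00 + (26−23.40)²/23.40 + (14−15.60)²/15.60 = 0.4786
df = 2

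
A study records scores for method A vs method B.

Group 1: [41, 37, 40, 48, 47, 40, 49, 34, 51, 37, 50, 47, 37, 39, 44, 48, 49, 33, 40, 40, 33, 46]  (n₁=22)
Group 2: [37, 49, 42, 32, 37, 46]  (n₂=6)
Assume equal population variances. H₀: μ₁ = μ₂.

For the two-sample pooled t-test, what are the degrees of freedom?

degrees of freedom = 26

df = n₁ + n₂ − 2 = 22 + 6 − 2 = 26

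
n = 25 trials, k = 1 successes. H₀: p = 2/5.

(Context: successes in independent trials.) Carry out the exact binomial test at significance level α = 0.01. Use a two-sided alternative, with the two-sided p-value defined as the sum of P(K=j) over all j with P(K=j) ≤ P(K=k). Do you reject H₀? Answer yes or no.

Exact binomial: n=25, k=1, p₀=2/5=0.4000
P(X=j) = C(n,j)·p₀^j·(1−p₀)^(n−j); p = Σ P(X=j) over j with P(X=j) ≤ P(X=1)
p-value (two-sided) = 0.00010
At α=0.01: p < α → reject H₀

reject H₀: yes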